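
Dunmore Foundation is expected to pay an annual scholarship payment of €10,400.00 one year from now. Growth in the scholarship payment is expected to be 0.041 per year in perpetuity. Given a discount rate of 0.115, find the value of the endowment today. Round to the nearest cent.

€140540.54

Growing perpetuity: P = D₁ / (r − g) = €10,400.0000 / (0.115 − 0.041) = €140,540.54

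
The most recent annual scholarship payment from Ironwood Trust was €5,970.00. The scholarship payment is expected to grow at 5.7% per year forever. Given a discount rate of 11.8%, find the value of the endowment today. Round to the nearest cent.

D₁ = D₀ × (1 + g) = €5,970.00 × 1.057 = €6,310.2900
Growing perpetuity: P = D₁ / (r − g) = €6,310.2900 / (0.118 − 0.057) = €103,447.38

€103447.38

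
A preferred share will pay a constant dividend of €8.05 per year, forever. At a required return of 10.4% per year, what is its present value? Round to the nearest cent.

Level perpetuity: PV = C / r = €8.05 / 0.104 = €77.40

€77.40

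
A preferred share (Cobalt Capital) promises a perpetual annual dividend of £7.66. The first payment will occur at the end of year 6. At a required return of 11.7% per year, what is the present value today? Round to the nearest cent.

£37.65

Value at end of year 5: C / r = £7.66 / 0.117 = £65.4701
Discount to today: PV = £65.4701 / (1 + 0.117)^5 = £65.4701 / 1.738865 = £37.65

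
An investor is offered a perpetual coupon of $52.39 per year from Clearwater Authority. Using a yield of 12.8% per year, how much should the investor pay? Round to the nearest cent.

Level perpetuity: PV = C / r = $52.39 / 0.128 = $409.30

$409.30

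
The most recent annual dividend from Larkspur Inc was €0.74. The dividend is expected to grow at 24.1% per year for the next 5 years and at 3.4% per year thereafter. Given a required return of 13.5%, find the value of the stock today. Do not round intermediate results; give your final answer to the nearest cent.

D_1 = 0.91834
D_2 = 1.13966
D_3 = 1.41432
D_4 = 1.75517
D_5 = 2.17816
Terminal value at year 5: TV = D_5×(1+g_2)/(r−g_2) = 2.25222/0.101 = 22.29923
P_0 = D_1/(1+r)^1 + D_2/(1+r)^2 + D_3/(1+r)^3 + D_4/(1+r)^4 + D_5/(1+r)^5 + TV/(1+r)^5
    = 0.80911 + 0.88467 + 0.96730 + 1.05763 + 1.15641 + 11.83888 = 16.71400

€16.71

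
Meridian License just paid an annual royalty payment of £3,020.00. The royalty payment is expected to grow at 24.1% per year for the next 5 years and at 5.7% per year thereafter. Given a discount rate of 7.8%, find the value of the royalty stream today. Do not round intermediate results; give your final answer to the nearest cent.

D_1 = 3747.82000
D_2 = 4651.04462
D_3 = 5771.94637
D_4 = 7162.98545
D_5 = 8889.26494
Terminal value at year 5: TV = D_5×(1+g_2)/(r−g_2) = 9395.95304/0.021 = 447426.33545
P_0 = D_1/(1+r)^1 + D_2/(1+r)^2 + D_3/(1+r)^3 + D_4/(1+r)^4 + D_5/(1+r)^5 + TV/(1+r)^5
    = 3476.64193 + 4002.33083 + 4607.50701 + 5304.18943 + 6106.21436 + 307346.12276 = 330843.00632

£330843.01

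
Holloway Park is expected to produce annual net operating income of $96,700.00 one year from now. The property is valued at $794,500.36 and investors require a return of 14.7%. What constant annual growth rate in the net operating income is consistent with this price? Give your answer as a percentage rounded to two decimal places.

P = D₁/(r−g) ⇒ g = r − D₁/P = 0.147 − $96,700.00/$794,500.36 = 0.025288

2.53%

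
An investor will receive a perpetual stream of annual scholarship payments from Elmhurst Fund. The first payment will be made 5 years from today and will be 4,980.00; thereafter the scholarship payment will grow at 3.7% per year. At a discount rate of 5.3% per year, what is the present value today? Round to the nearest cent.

253160.46

Value at end of year 4: C₁ / (r − g) = 4,980.00 / (0.053 − 0.037) = 311,250.0000
Discount to today: PV = 311,250.0000 / (1 + 0.053)^4 = 311,250.0000 / 1.229457 = 253,160.46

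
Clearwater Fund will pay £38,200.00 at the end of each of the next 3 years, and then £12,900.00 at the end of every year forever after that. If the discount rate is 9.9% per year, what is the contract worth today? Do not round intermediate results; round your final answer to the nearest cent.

PV of 3-year annuity: £38,200.00 × [1 − (1+0.099)^−3] / 0.099 = 95165.23972
Perpetuity value at year 3: £12,900.00 / 0.099 = 130303.03030
PV of perpetuity: 130303.03030 / (1+0.099)^3 = 98166.07762
Total PV = 95165.23972 + 98166.07762 = 193331.31734

£193331.32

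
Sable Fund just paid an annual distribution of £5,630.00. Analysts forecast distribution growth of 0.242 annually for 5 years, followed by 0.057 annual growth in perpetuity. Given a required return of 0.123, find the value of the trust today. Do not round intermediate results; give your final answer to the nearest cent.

D_1 = 6992.46000
D_2 = 8684.63532
D_3 = 10786.31707
D_4 = 13396.60580
D_5 = 16638.58440
Terminal value at year 5: TV = D_5×(1+g_2)/(r−g_2) = 17586.98371/0.066 = 266469.45018
P_0 = D_1/(1+r)^1 + D_2/(1+r)^2 + D_3/(1+r)^3 + D_4/(1+r)^4 + D_5/(1+r)^5 + TV/(1+r)^5
    = 6226.58949 + 6886.39728 + 7616.12237 + 8423.17363 + 9315.74501 + 149193.06788 = 187661.09568

£187661.10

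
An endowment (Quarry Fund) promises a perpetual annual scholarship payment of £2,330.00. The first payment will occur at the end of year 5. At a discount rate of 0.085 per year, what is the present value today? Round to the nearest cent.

Value at end of year 4: C / r = £2,330.00 / 0.085 = £27,411.7647
Discount to today: PV = £27,411.7647 / (1 + 0.085)^4 = £27,411.7647 / 1.385859 = £19,779.62

£19779.62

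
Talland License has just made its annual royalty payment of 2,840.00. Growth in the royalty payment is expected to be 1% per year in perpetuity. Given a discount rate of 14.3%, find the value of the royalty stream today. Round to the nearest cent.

21566.92

D₁ = D₀ × (1 + g) = 2,840.00 × 1.01 = 2,868.4000
Growing perpetuity: P = D₁ / (r − g) = 2,868.4000 / (0.143 − 0.01) = 21,566.92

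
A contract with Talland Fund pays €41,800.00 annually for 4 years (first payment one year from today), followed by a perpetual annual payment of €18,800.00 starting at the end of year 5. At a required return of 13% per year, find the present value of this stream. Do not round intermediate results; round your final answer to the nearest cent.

€213028.23

PV of 4-year annuity: €41,800.00 × [1 − (1+0.13)^−4] / 0.13 = 124332.90141
Perpetuity value at year 4: €18,800.00 / 0.13 = 144615.38462
PV of perpetuity: 144615.38462 / (1+0.13)^4 = 88695.32370
Total PV = 124332.90141 + 88695.32370 = 213028.22510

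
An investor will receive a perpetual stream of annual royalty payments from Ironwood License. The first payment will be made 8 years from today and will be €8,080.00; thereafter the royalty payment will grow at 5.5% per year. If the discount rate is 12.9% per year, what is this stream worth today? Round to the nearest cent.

Value at end of year 7: C₁ / (r − g) = €8,080.00 / (0.129 − 0.055) = €109,189.1892
Discount to today: PV = €109,189.1892 / (1 + 0.129)^7 = €109,189.1892 / 2.338070 = €46,700.56

€46700.56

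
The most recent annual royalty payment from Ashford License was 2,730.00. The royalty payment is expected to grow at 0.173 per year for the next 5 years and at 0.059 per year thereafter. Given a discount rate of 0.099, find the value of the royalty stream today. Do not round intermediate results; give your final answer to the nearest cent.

116782.96

D_1 = 3202.29000
D_2 = 3756.28617
D_3 = 4406.12368
D_4 = 5168.38307
D_5 = 6062.51335
Terminal value at year 5: TV = D_5×(1+g_2)/(r−g_2) = 6420.20163/0.04 = 160505.04082
P_0 = D_1/(1+r)^1 + D_2/(1+r)^2 + D_3/(1+r)^3 + D_4/(1+r)^4 + D_5/(1+r)^5 + TV/(1+r)^5
    = 2913.82166 + 3110.02075 + 3319.43070 + 3542.94105 + 3781.50123 + 100115.24495 = 116782.96033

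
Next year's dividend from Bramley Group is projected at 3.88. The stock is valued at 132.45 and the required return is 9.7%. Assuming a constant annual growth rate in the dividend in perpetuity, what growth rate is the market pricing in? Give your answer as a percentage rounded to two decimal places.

6.77%

P = D₁/(r−g) ⇒ g = r − D₁/P = 0.097 − 3.88/132.45 = 0.067706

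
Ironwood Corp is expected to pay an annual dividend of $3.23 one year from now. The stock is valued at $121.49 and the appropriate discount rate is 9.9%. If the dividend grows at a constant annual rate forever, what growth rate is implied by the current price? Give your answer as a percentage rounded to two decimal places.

7.24%

P = D₁/(r−g) ⇒ g = r − D₁/P = 0.099 − $3.23/$121.49 = 0.072413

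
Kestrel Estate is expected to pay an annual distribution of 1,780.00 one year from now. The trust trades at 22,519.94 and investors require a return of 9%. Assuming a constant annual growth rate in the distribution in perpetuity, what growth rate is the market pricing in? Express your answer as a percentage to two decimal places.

1.10%

P = D₁/(r−g) ⇒ g = r − D₁/P = 0.09 − 1,780.00/22,519.94 = 0.010959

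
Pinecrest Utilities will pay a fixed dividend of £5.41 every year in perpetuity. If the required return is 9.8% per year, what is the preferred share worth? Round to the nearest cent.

Level perpetuity: PV = C / r = £5.41 / 0.098 = £55.20

£55.20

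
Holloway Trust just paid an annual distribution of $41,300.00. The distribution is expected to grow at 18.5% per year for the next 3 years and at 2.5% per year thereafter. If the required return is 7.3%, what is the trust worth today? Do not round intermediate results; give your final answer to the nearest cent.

$1339536.03

D_1 = 48940.50000
D_2 = 57994.49250
D_3 = 68723.47361
Terminal value at year 3: TV = D_3×(1+g_2)/(r−g_2) = 70441.56045/0.048 = 1467532.50943
P_0 = D_1/(1+r)^1 + D_2/(1+r)^2 + D_3/(1+r)^3 + TV/(1+r)^3
    = 45610.90401 + 50371.78122 + 55629.59995 + 1187923.74891 = 1339536.03409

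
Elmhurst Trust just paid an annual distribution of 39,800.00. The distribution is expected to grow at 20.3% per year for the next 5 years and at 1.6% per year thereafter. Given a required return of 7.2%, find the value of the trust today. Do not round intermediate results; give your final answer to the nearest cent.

1570102.77

D_1 = 47879.40000
D_2 = 57598.91820
D_3 = 69291.49859
D_4 = 83357.67281
D_5 = 100279.28039
Terminal value at year 5: TV = D_5×(1+g_2)/(r−g_2) = 101883.74888/0.056 = 1819352.65850
P_0 = D_1/(1+r)^1 + D_2/(1+r)^2 + D_3/(1+r)^3 + D_4/(1+r)^4 + D_5/(1+r)^5 + TV/(1+r)^5
    = 44663.61940 + 50121.58036 + 56246.51228 + 63119.92004 + 70833.26847 + 1285117.87085 = 1570102.77140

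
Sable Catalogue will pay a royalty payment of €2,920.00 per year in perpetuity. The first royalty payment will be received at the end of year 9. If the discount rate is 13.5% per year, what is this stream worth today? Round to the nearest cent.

Value at end of year 8: C / r = €2,920.00 / 0.135 = €21,629.6296
Discount to today: PV = €21,629.6296 / (1 + 0.135)^8 = €21,629.6296 / 2.754019 = €7,853.84

€7853.84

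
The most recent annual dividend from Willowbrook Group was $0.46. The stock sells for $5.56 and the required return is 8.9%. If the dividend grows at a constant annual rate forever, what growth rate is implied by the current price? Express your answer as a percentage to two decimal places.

P = D₀(1+g)/(r−g) ⇒ P(r−g) = D₀(1+g) ⇒ g(P+D₀) = P·r − D₀
g = (P·r − D₀)/(P + D₀) = ($5.56×0.089 − $0.46) / ($5.56 + $0.46) = 0.005787

0.58%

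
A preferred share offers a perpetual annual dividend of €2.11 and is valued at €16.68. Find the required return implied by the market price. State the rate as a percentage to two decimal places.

12.65%

P = C/r ⇒ r = C/P = €2.11/€16.68 = 0.126499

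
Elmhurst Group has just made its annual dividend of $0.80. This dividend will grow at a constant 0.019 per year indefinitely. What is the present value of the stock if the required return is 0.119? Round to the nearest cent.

D₁ = D₀ × (1 + g) = $0.80 × 1.019 = $0.8152
Growing perpetuity: P = D₁ / (r − g) = $0.8152 / (0.119 − 0.019) = $8.15

$8.15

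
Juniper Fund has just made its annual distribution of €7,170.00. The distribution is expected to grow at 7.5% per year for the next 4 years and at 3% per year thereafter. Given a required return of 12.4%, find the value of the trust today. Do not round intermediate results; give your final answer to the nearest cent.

D_1 = 7707.75000
D_2 = 8285.83125
D_3 = 8907.26859
D_4 = 9575.31374
Terminal value at year 4: TV = D_4×(1+g_2)/(r−g_2) = 9862.57315/0.094 = 104920.99096
P_0 = D_1/(1+r)^1 + D_2/(1+r)^2 + D_3/(1+r)^3 + D_4/(1+r)^4 + TV/(1+r)^4
    = 6857.42883 + 6558.48397 + 6272.57142 + 5999.12302 + 65735.07138 = 91422.67861

€91422.68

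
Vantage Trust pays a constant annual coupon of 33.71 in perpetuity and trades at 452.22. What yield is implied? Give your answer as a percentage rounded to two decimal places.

P = C/r ⇒ r = C/P = 33.71/452.22 = 0.074543

7.45%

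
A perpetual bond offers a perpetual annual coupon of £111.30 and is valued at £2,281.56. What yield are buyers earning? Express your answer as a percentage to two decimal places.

P = C/r ⇒ r = C/P = £111.30/£2,281.56 = 0.048782

4.88%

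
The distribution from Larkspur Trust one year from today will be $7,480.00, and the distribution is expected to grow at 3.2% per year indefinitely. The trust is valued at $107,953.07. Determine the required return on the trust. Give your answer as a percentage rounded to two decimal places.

10.13%

P = D₁/(r − g) ⇒ r = D₁/P + g = $7,480.0000/$107,953.07 + 0.032 = 0.069289 + 0.032 = 0.101289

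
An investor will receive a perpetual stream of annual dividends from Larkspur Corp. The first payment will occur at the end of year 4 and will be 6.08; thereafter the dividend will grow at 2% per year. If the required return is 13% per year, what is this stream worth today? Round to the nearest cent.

Value at end of year 3: C₁ / (r − g) = 6.08 / (0.13 − 0.02) = 55.2727
Discount to today: PV = 55.2727 / (1 + 0.13)^3 = 55.2727 / 1.442897 = 38.31

38.31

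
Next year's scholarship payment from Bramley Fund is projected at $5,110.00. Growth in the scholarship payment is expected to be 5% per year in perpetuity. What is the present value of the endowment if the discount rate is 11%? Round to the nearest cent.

$85166.67

Growing perpetuity: P = D₁ / (r − g) = $5,110.0000 / (0.11 − 0.05) = $85,166.67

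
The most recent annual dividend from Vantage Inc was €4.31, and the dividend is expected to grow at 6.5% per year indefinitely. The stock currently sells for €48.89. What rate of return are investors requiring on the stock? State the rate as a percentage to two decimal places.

15.89%

D₁ = €4.31 × 1.065 = €4.5902
P = D₁/(r − g) ⇒ r = D₁/P + g = €4.5902/€48.89 + 0.065 = 0.093887 + 0.065 = 0.158887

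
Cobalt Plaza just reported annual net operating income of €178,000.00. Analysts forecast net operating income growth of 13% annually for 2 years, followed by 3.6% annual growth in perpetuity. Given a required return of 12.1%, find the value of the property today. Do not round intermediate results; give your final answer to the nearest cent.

D_1 = 201140.00000
D_2 = 227288.20000
Terminal value at year 2: TV = D_2×(1+g_2)/(r−g_2) = 235470.57520/0.085 = 2770242.06118
P_0 = D_1/(1+r)^1 + D_2/(1+r)^2 + TV/(1+r)^2
    = 179429.08118 + 180869.63580 + 2204481.67868 = 2564780.39566

€2564780.40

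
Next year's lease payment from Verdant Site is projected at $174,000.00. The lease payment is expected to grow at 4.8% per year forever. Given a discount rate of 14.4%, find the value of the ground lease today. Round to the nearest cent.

Growing perpetuity: P = D₁ / (r − g) = $174,000.0000 / (0.144 − 0.048) = $1,812,500.00

$1812500.00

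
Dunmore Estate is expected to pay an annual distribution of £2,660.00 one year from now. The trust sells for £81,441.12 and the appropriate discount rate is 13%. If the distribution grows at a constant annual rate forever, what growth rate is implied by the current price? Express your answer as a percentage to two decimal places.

9.73%

P = D₁/(r−g) ⇒ g = r − D₁/P = 0.13 − £2,660.00/£81,441.12 = 0.097338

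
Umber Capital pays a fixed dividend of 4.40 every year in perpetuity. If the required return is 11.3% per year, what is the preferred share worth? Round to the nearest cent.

38.94

Level perpetuity: PV = C / r = 4.40 / 0.113 = 38.94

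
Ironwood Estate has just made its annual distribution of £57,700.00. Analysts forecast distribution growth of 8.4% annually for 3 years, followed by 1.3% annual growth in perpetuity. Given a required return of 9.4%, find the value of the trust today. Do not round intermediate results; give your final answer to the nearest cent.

£871953.10

D_1 = 62546.80000
D_2 = 67800.73120
D_3 = 73495.99262
Terminal value at year 3: TV = D_3×(1+g_2)/(r−g_2) = 74451.44052/0.081 = 919153.58673
P_0 = D_1/(1+r)^1 + D_2/(1+r)^2 + D_3/(1+r)^3 + TV/(1+r)^3
    = 57172.57770 + 56649.97644 + 56132.15216 + 701998.39672 = 871953.10301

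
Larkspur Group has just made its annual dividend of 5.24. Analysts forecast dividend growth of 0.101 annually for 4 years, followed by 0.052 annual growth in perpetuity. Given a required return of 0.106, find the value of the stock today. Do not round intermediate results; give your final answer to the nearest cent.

D_1 = 5.76924
D_2 = 6.35193
D_3 = 6.99348
D_4 = 7.69982
Terminal value at year 4: TV = D_4×(1+g_2)/(r−g_2) = 8.10021/0.054 = 150.00390
P_0 = D_1/(1+r)^1 + D_2/(1+r)^2 + D_3/(1+r)^3 + D_4/(1+r)^4 + TV/(1+r)^4
    = 5.21631 + 5.19273 + 5.16925 + 5.14588 + 100.24946 = 120.97364

120.97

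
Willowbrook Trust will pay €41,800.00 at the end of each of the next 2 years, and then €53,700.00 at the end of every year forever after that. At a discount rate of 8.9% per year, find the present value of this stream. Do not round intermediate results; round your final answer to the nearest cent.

PV of 2-year annuity: €41,800.00 × [1 − (1+0.089)^−2] / 0.089 = 73630.70559
Perpetuity value at year 2: €53,700.00 / 0.089 = 603370.78652
PV of perpetuity: 603370.78652 / (1+0.089)^2 = 508778.22934
Total PV = 73630.70559 + 508778.22934 = 582408.93493

€582408.93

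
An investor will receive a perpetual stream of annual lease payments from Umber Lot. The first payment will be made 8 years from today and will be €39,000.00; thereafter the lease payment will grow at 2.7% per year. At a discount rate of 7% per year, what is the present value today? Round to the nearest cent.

Value at end of year 7: C₁ / (r − g) = €39,000.00 / (0.07 − 0.027) = €906,976.7442
Discount to today: PV = €906,976.7442 / (1 + 0.07)^7 = €906,976.7442 / 1.605781 = €564,819.53

€564819.53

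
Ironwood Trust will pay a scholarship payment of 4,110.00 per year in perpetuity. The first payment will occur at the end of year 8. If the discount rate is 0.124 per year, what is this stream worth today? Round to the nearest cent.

14623.66

Value at end of year 7: C / r = 4,110.00 / 0.124 = 33,145.1613
Discount to today: PV = 33,145.1613 / (1 + 0.124)^7 = 33,145.1613 / 2.266544 = 14,623.66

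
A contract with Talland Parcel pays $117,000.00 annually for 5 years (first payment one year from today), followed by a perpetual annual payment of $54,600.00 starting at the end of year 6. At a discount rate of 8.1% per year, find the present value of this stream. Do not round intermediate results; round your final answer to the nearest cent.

$922563.91

PV of 5-year annuity: $117,000.00 × [1 − (1+0.081)^−5] / 0.081 = 465918.43656
Perpetuity value at year 5: $54,600.00 / 0.081 = 674074.07407
PV of perpetuity: 674074.07407 / (1+0.081)^5 = 456645.47035
Total PV = 465918.43656 + 456645.47035 = 922563.90691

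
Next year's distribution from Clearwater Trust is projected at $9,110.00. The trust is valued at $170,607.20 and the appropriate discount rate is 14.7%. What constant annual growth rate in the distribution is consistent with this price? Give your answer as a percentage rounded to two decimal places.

9.36%

P = D₁/(r−g) ⇒ g = r − D₁/P = 0.147 − $9,110.00/$170,607.20 = 0.093602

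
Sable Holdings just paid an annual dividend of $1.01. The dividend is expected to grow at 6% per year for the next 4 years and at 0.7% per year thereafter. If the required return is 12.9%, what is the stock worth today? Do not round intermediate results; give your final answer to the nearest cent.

$9.94

D_1 = 1.07060
D_2 = 1.13484
D_3 = 1.20293
D_4 = 1.27510
Terminal value at year 4: TV = D_4×(1+g_2)/(r−g_2) = 1.28403/0.122 = 10.52482
P_0 = D_1/(1+r)^1 + D_2/(1+r)^2 + D_3/(1+r)^3 + D_4/(1+r)^4 + TV/(1+r)^4
    = 0.94827 + 0.89032 + 0.83591 + 0.78482 + 6.47797 = 9.93728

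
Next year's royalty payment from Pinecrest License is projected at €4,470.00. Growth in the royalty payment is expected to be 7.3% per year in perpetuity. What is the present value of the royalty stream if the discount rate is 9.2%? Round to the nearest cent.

Growing perpetuity: P = D₁ / (r − g) = €4,470.0000 / (0.092 − 0.073) = €235,263.16

€235263.16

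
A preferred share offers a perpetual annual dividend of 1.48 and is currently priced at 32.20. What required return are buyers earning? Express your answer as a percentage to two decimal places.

P = C/r ⇒ r = C/P = 1.48/32.20 = 0.045963

4.60%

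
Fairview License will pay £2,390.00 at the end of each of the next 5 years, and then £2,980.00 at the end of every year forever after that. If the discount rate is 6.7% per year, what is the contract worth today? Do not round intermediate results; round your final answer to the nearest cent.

PV of 5-year annuity: £2,390.00 × [1 − (1+0.067)^−5] / 0.067 = 9878.69269
Perpetuity value at year 5: £2,980.00 / 0.067 = 44477.61194
PV of perpetuity: 44477.61194 / (1+0.067)^5 = 32160.24616
Total PV = 9878.69269 + 32160.24616 = 42038.93885

£42038.94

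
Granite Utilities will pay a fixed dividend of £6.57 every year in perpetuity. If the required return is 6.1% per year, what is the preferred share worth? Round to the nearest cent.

Level perpetuity: PV = C / r = £6.57 / 0.061 = £107.70

£107.70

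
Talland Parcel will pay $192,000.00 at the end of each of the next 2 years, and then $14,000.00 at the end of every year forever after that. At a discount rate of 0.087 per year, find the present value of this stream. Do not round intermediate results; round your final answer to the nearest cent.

PV of 2-year annuity: $192,000.00 × [1 − (1+0.087)^−2] / 0.087 = 339128.73476
Perpetuity value at year 2: $14,000.00 / 0.087 = 160919.54023
PV of perpetuity: 160919.54023 / (1+0.087)^2 = 136191.40332
Total PV = 339128.73476 + 136191.40332 = 475320.13808

$475320.14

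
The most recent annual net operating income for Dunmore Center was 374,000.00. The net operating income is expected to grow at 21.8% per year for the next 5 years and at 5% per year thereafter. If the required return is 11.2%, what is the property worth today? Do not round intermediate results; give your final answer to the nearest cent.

12463555.15

D_1 = 455532.00000
D_2 = 554837.97600
D_3 = 675792.65477
D_4 = 823115.45351
D_5 = 1002554.62237
Terminal value at year 5: TV = D_5×(1+g_2)/(r−g_2) = 1052682.35349/0.062 = 16978747.63695
P_0 = D_1/(1+r)^1 + D_2/(1+r)^2 + D_3/(1+r)^3 + D_4/(1+r)^4 + D_5/(1+r)^5 + TV/(1+r)^5
    = 409651.07914 + 448700.55251 + 491472.36776 + 538321.35246 + 589636.15764 + 9985773.63749 = 12463555.14700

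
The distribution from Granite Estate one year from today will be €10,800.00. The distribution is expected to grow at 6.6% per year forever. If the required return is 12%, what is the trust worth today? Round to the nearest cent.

Growing perpetuity: P = D₁ / (r − g) = €10,800.0000 / (0.12 − 0.066) = €200,000.00

€200000.00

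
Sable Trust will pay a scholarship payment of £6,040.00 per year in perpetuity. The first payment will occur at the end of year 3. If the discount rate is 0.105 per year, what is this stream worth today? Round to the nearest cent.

£47111.08

Value at end of year 2: C / r = £6,040.00 / 0.105 = £57,523.8095
Discount to today: PV = £57,523.8095 / (1 + 0.105)^2 = £57,523.8095 / 1.221025 = £47,111.08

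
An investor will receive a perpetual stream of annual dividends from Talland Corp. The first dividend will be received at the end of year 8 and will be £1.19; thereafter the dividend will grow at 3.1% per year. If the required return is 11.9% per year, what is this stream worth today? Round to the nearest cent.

Value at end of year 7: C₁ / (r − g) = £1.19 / (0.119 − 0.031) = £13.5227
Discount to today: PV = £13.5227 / (1 + 0.119)^7 = £13.5227 / 2.196902 = £6.16

£6.16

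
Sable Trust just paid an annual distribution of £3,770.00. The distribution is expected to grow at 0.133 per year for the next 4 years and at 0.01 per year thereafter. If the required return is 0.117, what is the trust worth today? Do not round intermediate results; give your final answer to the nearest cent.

£53296.97

D_1 = 4271.41000
D_2 = 4839.50753
D_3 = 5483.16203
D_4 = 6212.42258
Terminal value at year 4: TV = D_4×(1+g_2)/(r−g_2) = 6274.54681/0.107 = 58640.62437
P_0 = D_1/(1+r)^1 + D_2/(1+r)^2 + D_3/(1+r)^3 + D_4/(1+r)^4 + TV/(1+r)^4
    = 3824.00179 + 3878.77711 + 3934.33703 + 3990.69280 + 37669.15631 = 53296.96504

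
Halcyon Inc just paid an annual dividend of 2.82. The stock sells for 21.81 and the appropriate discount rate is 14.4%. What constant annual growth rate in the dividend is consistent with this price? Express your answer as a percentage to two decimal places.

1.30%

P = D₀(1+g)/(r−g) ⇒ P(r−g) = D₀(1+g) ⇒ g(P+D₀) = P·r − D₀
g = (P·r − D₀)/(P + D₀) = (21.81×0.144 − 2.82) / (21.81 + 2.82) = 0.013018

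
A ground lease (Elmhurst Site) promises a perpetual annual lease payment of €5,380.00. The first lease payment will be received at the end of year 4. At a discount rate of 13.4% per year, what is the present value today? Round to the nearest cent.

€27532.04

Value at end of year 3: C / r = €5,380.00 / 0.134 = €40,149.2537
Discount to today: PV = €40,149.2537 / (1 + 0.134)^3 = €40,149.2537 / 1.458274 = €27,532.04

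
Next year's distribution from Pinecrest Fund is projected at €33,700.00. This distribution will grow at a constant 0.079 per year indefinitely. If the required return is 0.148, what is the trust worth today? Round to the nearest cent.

Growing perpetuity: P = D₁ / (r − g) = €33,700.0000 / (0.148 − 0.079) = €488,405.80

€488405.80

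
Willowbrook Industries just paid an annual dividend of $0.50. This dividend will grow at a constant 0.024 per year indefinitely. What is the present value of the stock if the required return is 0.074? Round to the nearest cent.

D₁ = D₀ × (1 + g) = $0.50 × 1.024 = $0.5120
Growing perpetuity: P = D₁ / (r − g) = $0.5120 / (0.074 − 0.024) = $10.24

$10.24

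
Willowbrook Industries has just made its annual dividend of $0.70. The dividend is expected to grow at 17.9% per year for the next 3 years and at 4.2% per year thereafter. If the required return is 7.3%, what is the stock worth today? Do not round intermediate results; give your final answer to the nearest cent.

D_1 = 0.82530
D_2 = 0.97303
D_3 = 1.14720
Terminal value at year 3: TV = D_3×(1+g_2)/(r−g_2) = 1.19538/0.031 = 38.56075
P_0 = D_1/(1+r)^1 + D_2/(1+r)^2 + D_3/(1+r)^3 + TV/(1+r)^3
    = 0.76915 + 0.84514 + 0.92862 + 31.21378 = 33.75669

$33.76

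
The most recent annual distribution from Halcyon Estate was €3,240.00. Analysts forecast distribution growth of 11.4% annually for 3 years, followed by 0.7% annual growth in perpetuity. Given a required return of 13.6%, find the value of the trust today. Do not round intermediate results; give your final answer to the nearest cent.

D_1 = 3609.36000
D_2 = 4020.82704
D_3 = 4479.20132
Terminal value at year 3: TV = D_3×(1+g_2)/(r−g_2) = 4510.55573/0.129 = 34965.54831
P_0 = D_1/(1+r)^1 + D_2/(1+r)^2 + D_3/(1+r)^3 + TV/(1+r)^3
    = 3177.25352 + 3115.72220 + 3055.38251 + 23850.93171 = 33199.28994

€33199.29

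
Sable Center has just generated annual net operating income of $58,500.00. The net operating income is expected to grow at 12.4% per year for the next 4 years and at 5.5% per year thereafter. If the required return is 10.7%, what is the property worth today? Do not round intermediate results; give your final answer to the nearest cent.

$1504600.95

D_1 = 65754.00000
D_2 = 73907.49600
D_3 = 83072.02550
D_4 = 93372.95667
Terminal value at year 4: TV = D_4×(1+g_2)/(r−g_2) = 98508.46928/0.052 = 1894393.64006
P_0 = D_1/(1+r)^1 + D_2/(1+r)^2 + D_3/(1+r)^3 + D_4/(1+r)^4 + TV/(1+r)^4
    = 59398.37398 + 60310.54414 + 61236.72232 + 62177.12366 + 1261478.18187 = 1504600.94597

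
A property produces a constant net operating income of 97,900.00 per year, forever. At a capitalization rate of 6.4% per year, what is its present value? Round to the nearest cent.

Level perpetuity: PV = C / r = 97,900.00 / 0.064 = 1,529,687.50

1529687.50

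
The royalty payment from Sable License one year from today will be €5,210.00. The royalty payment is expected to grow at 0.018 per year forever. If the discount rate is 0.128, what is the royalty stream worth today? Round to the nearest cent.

Growing perpetuity: P = D₁ / (r − g) = €5,210.0000 / (0.128 − 0.018) = €47,363.64

€47363.64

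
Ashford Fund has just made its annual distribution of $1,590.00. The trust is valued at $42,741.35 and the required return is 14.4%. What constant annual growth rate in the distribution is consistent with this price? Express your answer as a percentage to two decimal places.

10.30%

P = D₀(1+g)/(r−g) ⇒ P(r−g) = D₀(1+g) ⇒ g(P+D₀) = P·r − D₀
g = (P·r − D₀)/(P + D₀) = ($42,741.35×0.144 − $1,590.00) / ($42,741.35 + $1,590.00) = 0.102969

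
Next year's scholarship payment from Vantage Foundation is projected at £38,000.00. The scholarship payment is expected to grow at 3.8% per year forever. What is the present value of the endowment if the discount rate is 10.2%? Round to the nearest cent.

Growing perpetuity: P = D₁ / (r − g) = £38,000.0000 / (0.102 − 0.038) = £593,750.00

£593750.00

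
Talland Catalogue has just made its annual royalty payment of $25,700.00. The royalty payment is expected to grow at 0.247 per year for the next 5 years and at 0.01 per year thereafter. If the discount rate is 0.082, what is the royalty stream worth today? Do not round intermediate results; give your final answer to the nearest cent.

$933716.16

D_1 = 32047.90000
D_2 = 39963.73130
D_3 = 49834.77293
D_4 = 62143.96185
D_5 = 77493.52042
Terminal value at year 5: TV = D_5×(1+g_2)/(r−g_2) = 78268.45563/0.072 = 1087061.88368
P_0 = D_1/(1+r)^1 + D_2/(1+r)^2 + D_3/(1+r)^3 + D_4/(1+r)^4 + D_5/(1+r)^5 + TV/(1+r)^5
    = 29619.13124 + 34135.91188 + 39341.48070 + 45340.87470 + 52255.14857 + 733023.61192 = 933716.15902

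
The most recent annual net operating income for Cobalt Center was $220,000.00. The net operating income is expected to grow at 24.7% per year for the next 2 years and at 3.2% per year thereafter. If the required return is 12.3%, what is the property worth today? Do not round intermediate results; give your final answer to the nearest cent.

D_1 = 274340.00000
D_2 = 342101.98000
Terminal value at year 2: TV = D_2×(1+g_2)/(r−g_2) = 353049.24336/0.091 = 3879662.01495
P_0 = D_1/(1+r)^1 + D_2/(1+r)^2 + TV/(1+r)^2
    = 244292.07480 + 271266.44459 + 3076340.33865 = 3591898.85804

$3591898.86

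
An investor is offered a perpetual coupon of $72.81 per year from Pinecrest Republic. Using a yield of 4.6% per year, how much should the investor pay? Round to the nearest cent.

$1582.83

Level perpetuity: PV = C / r = $72.81 / 0.046 = $1,582.83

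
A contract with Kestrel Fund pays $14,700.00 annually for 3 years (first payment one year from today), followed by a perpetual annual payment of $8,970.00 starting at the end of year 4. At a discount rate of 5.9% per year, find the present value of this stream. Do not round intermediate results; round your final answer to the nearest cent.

PV of 3-year annuity: $14,700.00 × [1 − (1+0.059)^−3] / 0.059 = 39366.08808
Perpetuity value at year 3: $8,970.00 / 0.059 = 152033.89831
PV of perpetuity: 152033.89831 / (1+0.059)^3 = 128012.55068
Total PV = 39366.08808 + 128012.55068 = 167378.63876

$167378.64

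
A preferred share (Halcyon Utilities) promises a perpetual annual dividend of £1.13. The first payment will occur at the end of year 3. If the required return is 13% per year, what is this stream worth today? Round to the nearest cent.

Value at end of year 2: C / r = £1.13 / 0.13 = £8.6923
Discount to today: PV = £8.6923 / (1 + 0.13)^2 = £8.6923 / 1.276900 = £6.81

£6.81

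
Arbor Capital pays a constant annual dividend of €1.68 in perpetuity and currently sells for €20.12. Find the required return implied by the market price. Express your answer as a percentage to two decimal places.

8.35%

P = C/r ⇒ r = C/P = €1.68/€20.12 = 0.083499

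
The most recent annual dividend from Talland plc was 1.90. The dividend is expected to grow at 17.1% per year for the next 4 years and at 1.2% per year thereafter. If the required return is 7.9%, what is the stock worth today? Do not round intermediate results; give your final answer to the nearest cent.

D_1 = 2.22490
D_2 = 2.60536
D_3 = 3.05087
D_4 = 3.57257
Terminal value at year 4: TV = D_4×(1+g_2)/(r−g_2) = 3.61544/0.067 = 53.96186
P_0 = D_1/(1+r)^1 + D_2/(1+r)^2 + D_3/(1+r)^3 + D_4/(1+r)^4 + TV/(1+r)^4
    = 2.06200 + 2.23782 + 2.42862 + 2.63570 + 39.81082 = 49.17496

49.17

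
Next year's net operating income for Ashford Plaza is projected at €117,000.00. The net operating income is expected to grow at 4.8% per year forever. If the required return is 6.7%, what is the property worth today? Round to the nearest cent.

€6157894.74

Growing perpetuity: P = D₁ / (r − g) = €117,000.0000 / (0.067 − 0.048) = €6,157,894.74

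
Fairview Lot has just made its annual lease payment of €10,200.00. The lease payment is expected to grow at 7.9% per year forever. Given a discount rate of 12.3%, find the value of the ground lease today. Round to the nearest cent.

D₁ = D₀ × (1 + g) = €10,200.00 × 1.079 = €11,005.8000
Growing perpetuity: P = D₁ / (r − g) = €11,005.8000 / (0.123 − 0.079) = €250,131.82

€250131.82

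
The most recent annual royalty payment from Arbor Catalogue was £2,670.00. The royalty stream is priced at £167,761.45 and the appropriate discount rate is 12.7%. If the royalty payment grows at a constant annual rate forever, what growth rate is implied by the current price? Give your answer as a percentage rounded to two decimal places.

P = D₀(1+g)/(r−g) ⇒ P(r−g) = D₀(1+g) ⇒ g(P+D₀) = P·r − D₀
g = (P·r − D₀)/(P + D₀) = (£167,761.45×0.127 − £2,670.00) / (£167,761.45 + £2,670.00) = 0.109344

10.93%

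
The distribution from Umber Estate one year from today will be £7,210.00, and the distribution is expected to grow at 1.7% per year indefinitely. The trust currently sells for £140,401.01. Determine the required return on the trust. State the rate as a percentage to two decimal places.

P = D₁/(r − g) ⇒ r = D₁/P + g = £7,210.0000/£140,401.01 + 0.017 = 0.051353 + 0.017 = 0.068353

6.84%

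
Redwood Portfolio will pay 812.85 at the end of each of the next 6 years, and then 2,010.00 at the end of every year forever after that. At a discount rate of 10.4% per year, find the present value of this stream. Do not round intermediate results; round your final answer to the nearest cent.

14173.58

PV of 6-year annuity: 812.85 × [1 − (1+0.104)^−6] / 0.104 = 3499.05840
Perpetuity value at year 6: 2,010.00 / 0.104 = 19326.92308
PV of perpetuity: 19326.92308 / (1+0.104)^6 = 10674.51810
Total PV = 3499.05840 + 10674.51810 = 14173.57650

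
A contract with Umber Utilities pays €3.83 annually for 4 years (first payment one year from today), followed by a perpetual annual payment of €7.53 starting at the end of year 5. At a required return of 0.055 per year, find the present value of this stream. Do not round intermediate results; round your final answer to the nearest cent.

PV of 4-year annuity: €3.83 × [1 − (1+0.055)^−4] / 0.055 = 13.42472
Perpetuity value at year 4: €7.53 / 0.055 = 136.90909
PV of perpetuity: 136.90909 / (1+0.055)^4 = 110.51531
Total PV = 13.42472 + 110.51531 = 123.94004

€123.94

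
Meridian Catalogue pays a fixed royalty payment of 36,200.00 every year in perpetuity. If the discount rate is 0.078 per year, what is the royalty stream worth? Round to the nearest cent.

Level perpetuity: PV = C / r = 36,200.00 / 0.078 = 464,102.56

464102.56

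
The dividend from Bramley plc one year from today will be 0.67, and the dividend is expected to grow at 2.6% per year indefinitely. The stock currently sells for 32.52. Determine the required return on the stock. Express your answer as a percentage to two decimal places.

4.66%

P = D₁/(r − g) ⇒ r = D₁/P + g = 0.6700/32.52 + 0.026 = 0.020603 + 0.026 = 0.046603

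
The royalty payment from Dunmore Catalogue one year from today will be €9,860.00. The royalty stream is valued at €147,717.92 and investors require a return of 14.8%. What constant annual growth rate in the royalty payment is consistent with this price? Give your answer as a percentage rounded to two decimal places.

P = D₁/(r−g) ⇒ g = r − D₁/P = 0.148 − €9,860.00/€147,717.92 = 0.081251

8.13%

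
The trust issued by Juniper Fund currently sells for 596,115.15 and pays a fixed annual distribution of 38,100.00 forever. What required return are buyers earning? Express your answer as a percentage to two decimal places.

6.39%

P = C/r ⇒ r = C/P = 38,100.00/596,115.15 = 0.063914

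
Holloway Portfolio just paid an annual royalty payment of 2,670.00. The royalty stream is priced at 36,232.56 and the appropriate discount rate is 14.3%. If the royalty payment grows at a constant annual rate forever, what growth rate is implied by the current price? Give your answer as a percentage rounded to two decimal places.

P = D₀(1+g)/(r−g) ⇒ P(r−g) = D₀(1+g) ⇒ g(P+D₀) = P·r − D₀
g = (P·r − D₀)/(P + D₀) = (36,232.56×0.143 − 2,670.00) / (36,232.56 + 2,670.00) = 0.064552

6.46%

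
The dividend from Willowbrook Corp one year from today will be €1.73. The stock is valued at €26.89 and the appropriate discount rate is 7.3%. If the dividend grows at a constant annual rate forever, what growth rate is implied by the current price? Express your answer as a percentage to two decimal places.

P = D₁/(r−g) ⇒ g = r − D₁/P = 0.073 − €1.73/€26.89 = 0.008664

0.87%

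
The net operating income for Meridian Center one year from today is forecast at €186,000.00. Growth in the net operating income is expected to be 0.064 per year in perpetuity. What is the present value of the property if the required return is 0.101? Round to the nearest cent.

€5027027.03

Growing perpetuity: P = D₁ / (r − g) = €186,000.0000 / (0.101 − 0.064) = €5,027,027.03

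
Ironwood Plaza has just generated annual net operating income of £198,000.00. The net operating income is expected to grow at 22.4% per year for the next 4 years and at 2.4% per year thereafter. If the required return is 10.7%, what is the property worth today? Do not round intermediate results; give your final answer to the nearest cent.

D_1 = 242352.00000
D_2 = 296638.84800
D_3 = 363085.94995
D_4 = 444417.20274
Terminal value at year 4: TV = D_4×(1+g_2)/(r−g_2) = 455083.21561/0.083 = 5482930.30852
P_0 = D_1/(1+r)^1 + D_2/(1+r)^2 + D_3/(1+r)^3 + D_4/(1+r)^4 + TV/(1+r)^4
    = 218926.82927 + 242065.43724 + 267649.58914 + 295937.75710 + 3651087.50930 = 4675667.12205

£4675667.12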